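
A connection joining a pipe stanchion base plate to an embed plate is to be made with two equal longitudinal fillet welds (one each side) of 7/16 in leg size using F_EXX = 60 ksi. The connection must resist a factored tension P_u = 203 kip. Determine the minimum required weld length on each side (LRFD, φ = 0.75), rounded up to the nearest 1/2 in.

L = 12.5 in on each side

Throat t_e = 0.707 × 0.4375 = 0.3093 in.
φr_n = 0.75 × 0.6 × 60 × 0.3093 = 8.351 kip/in.
L_req = P_u / φr_n = 203 / 8.351 = 24.31 in total.
Per side: 24.31 / 2 = 12.15 in.
Round up → use L = 12.5 in on each side.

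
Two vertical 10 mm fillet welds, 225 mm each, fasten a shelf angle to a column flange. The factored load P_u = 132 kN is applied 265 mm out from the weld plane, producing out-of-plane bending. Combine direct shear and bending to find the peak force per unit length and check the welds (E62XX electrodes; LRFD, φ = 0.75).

E62XX → F_EXX = 620 MPa.
L_w = 2 × 225 = 450 mm; section modulus (unit throat) S = 2 × L²/6 = 16880 mm².
Direct shear f_v = P/L_w = 132×10³/450 = 293.3 N/mm.
Moment M = P × e = 132×10³ × 265 = 34980000 N·mm; bending f_b = M/S = 2073 N/mm.
f_max = √(f_v² + f_b²) = √(293.3² + 2073²) = 2094 N/mm.
φr_n = 0.75 × 0.6 × 620 × (0.707 × 10) = 1973 N/mm → NOT adequate.

f_max ≈ 2090 N/mm; NOT adequate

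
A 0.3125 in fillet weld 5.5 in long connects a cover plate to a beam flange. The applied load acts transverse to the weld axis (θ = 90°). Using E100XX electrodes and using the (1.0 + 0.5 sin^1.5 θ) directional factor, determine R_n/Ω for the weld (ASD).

E100XX → F_EXX = 100 ksi.
t_e = 0.707 × 0.3125 = 0.2209 in; A_we = 0.2209 × 5.5 = 1.215 in².
Directional factor: 1.0 + 0.5 sin^1.5(90°) = 1.5.
F_nw = 0.6 × 100 × 1.5 = 90 ksi.
R_n/Ω = (90 × 1.215) / 2.0 = 54.68 kip.

R_n/Ω ≈ 54.7 kip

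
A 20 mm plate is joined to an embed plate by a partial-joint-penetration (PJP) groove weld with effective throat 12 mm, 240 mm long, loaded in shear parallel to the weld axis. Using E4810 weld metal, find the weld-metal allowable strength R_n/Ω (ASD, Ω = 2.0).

R_n/Ω ≈ 415 kN

E48XX → F_EXX = 480 MPa.
Effective throat (given) t_e = 12 mm.
A_we = 12 × 240 = 2880 mm².
F_nw = 0.6 F_EXX = 288 MPa.
R_n/Ω = (288 × 2880) / 2.0 × 10⁻³ = 414.7 kN.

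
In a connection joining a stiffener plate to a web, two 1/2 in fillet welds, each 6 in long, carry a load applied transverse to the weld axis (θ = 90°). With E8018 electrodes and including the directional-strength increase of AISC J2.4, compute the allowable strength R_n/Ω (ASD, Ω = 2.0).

R_n/Ω ≈ 153 kip

E80XX → F_EXX = 80 ksi.
t_e = 0.707 × 0.5 = 0.3535 in; A_we = 0.3535 × 12 = 4.242 in².
Directional factor: 1.0 + 0.5 sin^1.5(90°) = 1.5.
F_nw = 0.6 × 80 × 1.5 = 72 ksi.
R_n/Ω = (72 × 4.242) / 2.0 = 152.7 kip.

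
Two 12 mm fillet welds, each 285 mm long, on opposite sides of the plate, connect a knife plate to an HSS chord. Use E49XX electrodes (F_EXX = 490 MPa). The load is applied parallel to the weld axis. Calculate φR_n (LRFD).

φR_n ≈ 1070 kN

Effective throat t_e = 0.707 × 12 = 8.484 mm.
Total length L = 570 mm; A_we = 8.484 × 570 = 4836 mm².
F_nw = 0.6 F_EXX = 0.6 × 490 = 294 MPa.
φR_n = 0.75 × 294 × 4836 × 10⁻³ = 1066 kN.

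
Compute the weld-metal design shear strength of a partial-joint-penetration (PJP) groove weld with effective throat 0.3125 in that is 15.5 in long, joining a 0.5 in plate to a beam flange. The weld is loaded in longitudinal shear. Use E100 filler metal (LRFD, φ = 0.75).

φR_n ≈ 218 kips

E100XX → F_EXX = 100 ksi.
Effective throat (given) t_e = 0.3125 in.
A_we = 0.3125 × 15.5 = 4.844 in².
F_nw = 0.6 F_EXX = 60 ksi.
φR_n = 0.75 × 60 × 4.844 = 218 kips.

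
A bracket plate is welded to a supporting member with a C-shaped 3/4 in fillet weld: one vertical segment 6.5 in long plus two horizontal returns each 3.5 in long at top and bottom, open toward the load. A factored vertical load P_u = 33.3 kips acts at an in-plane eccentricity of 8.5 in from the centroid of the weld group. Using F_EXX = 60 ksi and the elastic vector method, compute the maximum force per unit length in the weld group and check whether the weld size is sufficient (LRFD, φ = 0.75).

f_max ≈ 12 kip/in; adequate

Total weld length L_w = 13.5 in. Treat welds as unit-width lines.
Centroid: x̄ = 2×3.5×1.75 / 13.5 = 0.9074 in from the vertical weld.
Polar moment about centroid: J = I_x + I_y = [6.5³/12 + 2×3.5×3.25²] + [6.5×0.9074² + 2(3.5³/12 + 3.5×0.8426²)] = 114.3 in³.
Direct shear f_v = P/L_w = 33.3 / 13.5 = 2.467 kip/in (vertical).
Torsion M = P·e = 33.3 × 8.5 = 283.05 kip·in.
Critical point at (x, y) = (2.593, 3.25) from centroid. f_tx = M·y/J = 8.049 kip/in; f_ty = M·x/J = 6.421 kip/in.
Resultant f_max = √[f_tx² + (f_v + f_ty)²] = √[8.049² + (2.467 + 6.421)²] = 11.99 kip/in.
Capacity per unit length: φr_n = 0.75 × 0.6 × 60 × (0.707 × 0.75) = 14.32 kip/in.
11.99 ≤ 14.32 → adequate.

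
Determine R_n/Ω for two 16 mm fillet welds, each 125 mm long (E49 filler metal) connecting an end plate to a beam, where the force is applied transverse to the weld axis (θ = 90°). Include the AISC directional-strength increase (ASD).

E49XX → F_EXX = 490 MPa.
t_e = 0.707 × 16 = 11.31 mm; A_we = 11.31 × 250 = 2828 mm².
Directional factor: 1.0 + 0.5 sin^1.5(90°) = 1.5.
F_nw = 0.6 × 490 × 1.5 = 441 MPa.
R_n/Ω = (441 × 2828) / 2.0 × 10⁻³ = 623.6 kN.

R_n/Ω ≈ 624 kN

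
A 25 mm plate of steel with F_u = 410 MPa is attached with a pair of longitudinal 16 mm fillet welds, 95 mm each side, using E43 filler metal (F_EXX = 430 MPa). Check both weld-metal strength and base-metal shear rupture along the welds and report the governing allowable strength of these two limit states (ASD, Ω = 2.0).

t_e = 0.707 × 16 = 11.31 mm; L = 190 mm.
Weld metal: R_n/Ω = (1/2.0) × 0.6 × 430 × 11.31 × 190 × 10⁻³ = 277.3 kN.
Base metal (shear rupture): R_n/Ω = (1/2.0) × 0.6 × 410 × 25 × 190 × 10⁻³ = 584.2 kN.
Governing: weld metal.

R_n/Ω ≈ 277 kN (weld metal governs)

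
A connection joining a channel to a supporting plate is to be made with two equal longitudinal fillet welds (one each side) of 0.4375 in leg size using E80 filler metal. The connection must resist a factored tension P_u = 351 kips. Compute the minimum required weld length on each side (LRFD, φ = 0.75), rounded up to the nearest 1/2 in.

E80XX → F_EXX = 80 ksi.
Throat t_e = 0.707 × 0.4375 = 0.3093 in.
φr_n = 0.75 × 0.6 × 80 × 0.3093 = 11.14 kips/in.
L_req = P_u / φr_n = 351 / 11.14 = 31.52 in total.
Per side: 31.52 / 2 = 15.76 in.
Round up → use L = 16 in on each side.

L = 16 in on each side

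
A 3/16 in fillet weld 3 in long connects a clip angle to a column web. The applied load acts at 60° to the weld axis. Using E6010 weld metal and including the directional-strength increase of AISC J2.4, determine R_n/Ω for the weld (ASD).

R_n/Ω ≈ 10 kips

E60XX → F_EXX = 60 ksi.
t_e = 0.707 × 0.1875 = 0.1326 in; A_we = 0.1326 × 3 = 0.3977 in².
Directional factor: 1.0 + 0.5 sin^1.5(60°) = 1.403.
F_nw = 0.6 × 60 × 1.403 = 50.51 ksi.
R_n/Ω = (50.51 × 0.3977) / 2.0 = 10.04 kips.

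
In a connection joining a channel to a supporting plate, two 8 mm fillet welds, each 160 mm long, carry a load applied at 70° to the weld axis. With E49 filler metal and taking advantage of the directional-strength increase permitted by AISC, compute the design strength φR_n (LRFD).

φR_n ≈ 581 kN

E49XX → F_EXX = 490 MPa.
t_e = 0.707 × 8 = 5.656 mm; A_we = 5.656 × 320 = 1810 mm².
Directional factor: 1.0 + 0.5 sin^1.5(70°) = 1.455.
F_nw = 0.6 × 490 × 1.455 = 427.9 MPa.
φR_n = 0.75 × 427.9 × 1810 × 10⁻³ = 580.9 kN.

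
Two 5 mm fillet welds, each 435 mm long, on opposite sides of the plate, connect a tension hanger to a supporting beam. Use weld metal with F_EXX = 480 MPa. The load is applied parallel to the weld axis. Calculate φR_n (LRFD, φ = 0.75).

φR_n ≈ 664 kN

Effective throat t_e = 0.707 × 5 = 3.535 mm.
Total length L = 870 mm; A_we = 3.535 × 870 = 3075 mm².
F_nw = 0.6 F_EXX = 0.6 × 480 = 288 MPa.
φR_n = 0.75 × 288 × 3075 × 10⁻³ = 664.3 kN.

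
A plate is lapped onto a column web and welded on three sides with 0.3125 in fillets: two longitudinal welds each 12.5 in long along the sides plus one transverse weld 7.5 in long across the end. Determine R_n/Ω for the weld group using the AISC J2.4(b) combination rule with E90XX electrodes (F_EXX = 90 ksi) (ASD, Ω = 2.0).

R_n/Ω ≈ 194 kip

t_e = 0.707 × 0.3125 = 0.2209 in.
R_nwl = 0.6 × 90 × 0.2209 × 25 = 298.3 kip (longitudinal, 2 welds).
R_nwt = 0.6 × 90 × 0.2209 × 7.5 = 89.48 kip (transverse, base value).
(i) R_nwl + R_nwt = 387.7 kip; (ii) 0.85 R_nwl + 1.5 R_nwt = 387.7 kip.
R_n = max = 387.7 kip [governs: (i)]; R_n/Ω = 193.9 kip.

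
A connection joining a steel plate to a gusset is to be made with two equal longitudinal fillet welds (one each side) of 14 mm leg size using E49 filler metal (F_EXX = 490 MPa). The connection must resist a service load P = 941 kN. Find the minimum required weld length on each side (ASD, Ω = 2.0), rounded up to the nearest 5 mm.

Throat t_e = 0.707 × 14 = 9.898 mm.
r_n/Ω = (0.6 × 490 × 9.898) / 2.0 = 1455 N/mm = 1.455 kN/mm.
L_req = P / (r_n/Ω) = 941 / 1.455 = 646.7 mm total.
Per side: 646.7 / 2 = 323.4 mm.
Round up → use L = 325 mm on each side.

L = 325 mm on each side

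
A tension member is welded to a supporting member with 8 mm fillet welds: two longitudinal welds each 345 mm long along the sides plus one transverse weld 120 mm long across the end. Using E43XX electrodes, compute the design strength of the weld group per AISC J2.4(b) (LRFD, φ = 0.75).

E43XX → F_EXX = 430 MPa.
t_e = 0.707 × 8 = 5.656 mm.
R_nwl = 0.6 × 430 × 5.656 × 690 × 10⁻³ = 1007 kN (longitudinal, 2 welds).
R_nwt = 0.6 × 430 × 5.656 × 120 × 10⁻³ = 175.1 kN (transverse, base value).
(i) R_nwl + R_nwt = 1182 kN; (ii) 0.85 R_nwl + 1.5 R_nwt = 1119 kN.
R_n = max = 1182 kN [governs: (i)]; φR_n = 886.5 kN.

φR_n ≈ 886 kN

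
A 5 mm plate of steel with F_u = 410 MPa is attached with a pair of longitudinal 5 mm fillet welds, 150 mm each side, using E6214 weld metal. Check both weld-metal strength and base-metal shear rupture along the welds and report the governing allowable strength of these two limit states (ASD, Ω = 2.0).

R_n/Ω ≈ 184 kN (base-metal shear rupture governs)

E62XX → F_EXX = 620 MPa.
t_e = 0.707 × 5 = 3.535 mm; L = 300 mm.
Weld metal: R_n/Ω = (1/2.0) × 0.6 × 620 × 3.535 × 300 × 10⁻³ = 197.3 kN.
Base metal (shear rupture): R_n/Ω = (1/2.0) × 0.6 × 410 × 5 × 300 × 10⁻³ = 184.5 kN.
Governing: base-metal shear rupture.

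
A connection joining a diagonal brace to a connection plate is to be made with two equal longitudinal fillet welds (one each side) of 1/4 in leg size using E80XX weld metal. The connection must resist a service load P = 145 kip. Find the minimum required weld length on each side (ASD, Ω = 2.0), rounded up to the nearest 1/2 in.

E80XX → F_EXX = 80 ksi.
Throat t_e = 0.707 × 0.25 = 0.1767 in.
r_n/Ω = (0.6 × 80 × 0.1767) / 2.0 = 4.242 kip/in.
L_req = P / (r_n/Ω) = 145 / 4.242 = 34.18 in total.
Per side: 34.18 / 2 = 17.09 in.
Round up → use L = 17.5 in on each side.

L = 17.5 in on each side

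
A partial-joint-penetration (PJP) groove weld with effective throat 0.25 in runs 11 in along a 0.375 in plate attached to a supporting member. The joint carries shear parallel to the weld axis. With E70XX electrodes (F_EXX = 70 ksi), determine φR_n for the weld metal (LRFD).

Effective throat (given) t_e = 0.25 in.
A_we = 0.25 × 11 = 2.75 in².
F_nw = 0.6 F_EXX = 42 ksi.
φR_n = 0.75 × 42 × 2.75 = 86.62 kip.

φR_n ≈ 86.6 kip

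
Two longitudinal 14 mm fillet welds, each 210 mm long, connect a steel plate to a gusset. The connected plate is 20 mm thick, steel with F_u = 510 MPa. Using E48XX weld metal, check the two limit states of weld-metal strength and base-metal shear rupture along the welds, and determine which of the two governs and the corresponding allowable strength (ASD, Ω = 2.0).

R_n/Ω ≈ 599 kN (weld metal governs)

E48XX → F_EXX = 480 MPa.
t_e = 0.707 × 14 = 9.898 mm; L = 420 mm.
Weld metal: R_n/Ω = (1/2.0) × 0.6 × 480 × 9.898 × 420 × 10⁻³ = 598.6 kN.
Base metal (shear rupture): R_n/Ω = (1/2.0) × 0.6 × 510 × 20 × 420 × 10⁻³ = 1285 kN.
Governing: weld metal.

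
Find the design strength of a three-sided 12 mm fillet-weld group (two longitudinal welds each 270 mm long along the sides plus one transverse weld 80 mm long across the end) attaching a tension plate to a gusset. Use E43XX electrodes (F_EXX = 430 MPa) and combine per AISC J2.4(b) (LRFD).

φR_n ≈ 1020 kN

t_e = 0.707 × 12 = 8.484 mm.
R_nwl = 0.6 × 430 × 8.484 × 540 × 10⁻³ = 1182 kN (longitudinal, 2 welds).
R_nwt = 0.6 × 430 × 8.484 × 80 × 10⁻³ = 175.1 kN (transverse, base value).
(i) R_nwl + R_nwt = 1357 kN; (ii) 0.85 R_nwl + 1.5 R_nwt = 1267 kN.
R_n = max = 1357 kN [governs: (i)]; φR_n = 1018 kN.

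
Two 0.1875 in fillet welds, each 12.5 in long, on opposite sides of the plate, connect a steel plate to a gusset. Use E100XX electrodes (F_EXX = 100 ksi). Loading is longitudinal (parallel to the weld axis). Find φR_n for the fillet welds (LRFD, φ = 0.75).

φR_n ≈ 149 kip

Effective throat t_e = 0.707 × 0.1875 = 0.1326 in.
Total length L = 25 in; A_we = 0.1326 × 25 = 3.314 in².
F_nw = 0.6 F_EXX = 0.6 × 100 = 60 ksi.
φR_n = 0.75 × 60 × 3.314 = 149.1 kip.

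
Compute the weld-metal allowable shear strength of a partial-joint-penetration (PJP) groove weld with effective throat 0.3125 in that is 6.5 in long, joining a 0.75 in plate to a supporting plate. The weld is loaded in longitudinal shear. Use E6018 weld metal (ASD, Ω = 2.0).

E60XX → F_EXX = 60 ksi.
Effective throat (given) t_e = 0.3125 in.
A_we = 0.3125 × 6.5 = 2.031 in².
F_nw = 0.6 F_EXX = 36 ksi.
R_n/Ω = (36 × 2.031) / 2.0 = 36.56 kips.

R_n/Ω ≈ 36.6 kips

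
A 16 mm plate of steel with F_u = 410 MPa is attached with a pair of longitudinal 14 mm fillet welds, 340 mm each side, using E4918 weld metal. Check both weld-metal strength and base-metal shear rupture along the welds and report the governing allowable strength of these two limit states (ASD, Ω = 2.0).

R_n/Ω ≈ 989 kN (weld metal governs)

E49XX → F_EXX = 490 MPa.
t_e = 0.707 × 14 = 9.898 mm; L = 680 mm.
Weld metal: R_n/Ω = (1/2.0) × 0.6 × 490 × 9.898 × 680 × 10⁻³ = 989.4 kN.
Base metal (shear rupture): R_n/Ω = (1/2.0) × 0.6 × 410 × 16 × 680 × 10⁻³ = 1338 kN.
Governing: weld metal.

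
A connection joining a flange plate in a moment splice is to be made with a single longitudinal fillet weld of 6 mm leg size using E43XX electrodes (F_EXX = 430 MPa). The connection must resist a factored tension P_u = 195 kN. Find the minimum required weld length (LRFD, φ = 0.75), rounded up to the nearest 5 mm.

Throat t_e = 0.707 × 6 = 4.242 mm.
φr_n = 0.75 × 0.6 × 430 × 4.242 × 10⁻³ = 0.8208 kN/mm.
L_req = P_u / φr_n = 195 / 0.8208 = 237.6 mm total.
Round up → use L = 240 mm.

L = 240 mm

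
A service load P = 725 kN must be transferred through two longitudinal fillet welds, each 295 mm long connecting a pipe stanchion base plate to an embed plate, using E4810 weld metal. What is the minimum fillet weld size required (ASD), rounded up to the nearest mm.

w = 13 mm

E48XX → F_EXX = 480 MPa.
Total weld length L = 590 mm.
Required throat t_e = P × Ω / (0.6 F_EXX × L) = 725 × 2.0 / (0.6 × 480 × 590 × 10⁻³) = 8.533 mm.
Required leg w = t_e / 0.707 = 12.07 mm → use 13 mm.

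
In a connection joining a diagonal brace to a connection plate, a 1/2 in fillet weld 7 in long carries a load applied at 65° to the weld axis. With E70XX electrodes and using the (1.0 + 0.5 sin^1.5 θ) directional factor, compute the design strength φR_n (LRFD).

φR_n ≈ 112 kips

E70XX → F_EXX = 70 ksi.
t_e = 0.707 × 0.5 = 0.3535 in; A_we = 0.3535 × 7 = 2.474 in².
Directional factor: 1.0 + 0.5 sin^1.5(65°) = 1.431.
F_nw = 0.6 × 70 × 1.431 = 60.12 ksi.
φR_n = 0.75 × 60.12 × 2.474 = 111.6 kips.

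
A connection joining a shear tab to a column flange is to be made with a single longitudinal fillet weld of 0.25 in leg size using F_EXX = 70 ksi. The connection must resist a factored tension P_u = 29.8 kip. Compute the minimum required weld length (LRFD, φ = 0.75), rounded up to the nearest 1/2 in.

Throat t_e = 0.707 × 0.25 = 0.1767 in.
φr_n = 0.75 × 0.6 × 70 × 0.1767 = 5.568 kip/in.
L_req = P_u / φr_n = 29.8 / 5.568 = 5.352 in total.
Round up → use L = 5.5 in.

L = 5.5 in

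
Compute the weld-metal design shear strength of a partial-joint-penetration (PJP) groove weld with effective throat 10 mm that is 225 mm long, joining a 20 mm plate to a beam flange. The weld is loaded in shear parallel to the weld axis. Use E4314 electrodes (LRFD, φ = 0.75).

φR_n ≈ 435 kN

E43XX → F_EXX = 430 MPa.
Effective throat (given) t_e = 10 mm.
A_we = 10 × 225 = 2250 mm².
F_nw = 0.6 F_EXX = 258 MPa.
φR_n = 0.75 × 258 × 2250 × 10⁻³ = 435.4 kN.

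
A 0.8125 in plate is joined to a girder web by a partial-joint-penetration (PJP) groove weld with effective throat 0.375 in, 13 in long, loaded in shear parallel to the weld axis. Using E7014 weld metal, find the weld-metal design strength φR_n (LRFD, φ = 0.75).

E70XX → F_EXX = 70 ksi.
Effective throat (given) t_e = 0.375 in.
A_we = 0.375 × 13 = 4.875 in².
F_nw = 0.6 F_EXX = 42 ksi.
φR_n = 0.75 × 42 × 4.875 = 153.6 kips.

φR_n ≈ 154 kips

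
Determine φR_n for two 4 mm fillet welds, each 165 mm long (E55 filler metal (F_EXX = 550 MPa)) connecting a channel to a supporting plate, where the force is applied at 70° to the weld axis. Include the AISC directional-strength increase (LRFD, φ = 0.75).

φR_n ≈ 336 kN

t_e = 0.707 × 4 = 2.828 mm; A_we = 2.828 × 330 = 933.2 mm².
Directional factor: 1.0 + 0.5 sin^1.5(70°) = 1.455.
F_nw = 0.6 × 550 × 1.455 = 480.3 MPa.
φR_n = 0.75 × 480.3 × 933.2 × 10⁻³ = 336.2 kN.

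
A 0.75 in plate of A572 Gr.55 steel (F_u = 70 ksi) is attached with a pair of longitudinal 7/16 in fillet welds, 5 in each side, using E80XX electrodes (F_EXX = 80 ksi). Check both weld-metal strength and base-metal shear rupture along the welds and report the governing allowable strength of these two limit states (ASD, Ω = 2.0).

R_n/Ω ≈ 74.2 kip (weld metal governs)

t_e = 0.707 × 0.4375 = 0.3093 in; L = 10 in.
Weld metal: R_n/Ω = (1/2.0) × 0.6 × 80 × 0.3093 × 10 = 74.23 kip.
Base metal (shear rupture): R_n/Ω = (1/2.0) × 0.6 × 70 × 0.75 × 10 = 157.5 kip.
Governing: weld metal.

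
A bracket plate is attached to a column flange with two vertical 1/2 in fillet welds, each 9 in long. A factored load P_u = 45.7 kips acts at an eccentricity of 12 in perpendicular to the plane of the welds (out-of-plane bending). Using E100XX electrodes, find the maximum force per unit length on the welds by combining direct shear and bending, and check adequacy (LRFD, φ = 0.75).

E100XX → F_EXX = 100 ksi.
L_w = 2 × 9 = 18 in; section modulus (unit throat) S = 2 × L²/6 = 27 in².
Direct shear f_v = P/L_w = 45.7/18 = 2.539 kip/in.
Moment M = P × e = 45.7 × 12 = 548.4 kip·in; bending f_b = M/S = 20.31 kip/in.
f_max = √(f_v² + f_b²) = √(2.539² + 20.31²) = 20.47 kip/in.
φr_n = 0.75 × 0.6 × 100 × (0.707 × 0.5) = 15.91 kip/in → NOT adequate.

f_max ≈ 20.5 kip/in; NOT adequate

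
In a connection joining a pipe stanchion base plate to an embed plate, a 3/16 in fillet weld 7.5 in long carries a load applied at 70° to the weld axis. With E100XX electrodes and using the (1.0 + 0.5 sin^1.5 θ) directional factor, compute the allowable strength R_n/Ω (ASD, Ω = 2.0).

R_n/Ω ≈ 43.4 kip

E100XX → F_EXX = 100 ksi.
t_e = 0.707 × 0.1875 = 0.1326 in; A_we = 0.1326 × 7.5 = 0.9942 in².
Directional factor: 1.0 + 0.5 sin^1.5(70°) = 1.455.
F_nw = 0.6 × 100 × 1.455 = 87.33 ksi.
R_n/Ω = (87.33 × 0.9942) / 2.0 = 43.41 kip.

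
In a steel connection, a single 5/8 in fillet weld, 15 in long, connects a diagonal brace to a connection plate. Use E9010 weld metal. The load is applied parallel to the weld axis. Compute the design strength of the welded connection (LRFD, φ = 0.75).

φR_n ≈ 268 kip

E90XX → F_EXX = 90 ksi.
Effective throat t_e = 0.707 × 0.625 = 0.4419 in.
Total length L = 15 in; A_we = 0.4419 × 15 = 6.628 in².
F_nw = 0.6 F_EXX = 0.6 × 90 = 54 ksi.
φR_n = 0.75 × 54 × 6.628 = 268.4 kip.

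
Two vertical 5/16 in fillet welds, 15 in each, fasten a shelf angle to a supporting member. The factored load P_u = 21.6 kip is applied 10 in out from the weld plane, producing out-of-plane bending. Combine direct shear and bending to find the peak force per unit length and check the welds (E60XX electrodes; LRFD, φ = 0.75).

E60XX → F_EXX = 60 ksi.
L_w = 2 × 15 = 30 in; section modulus (unit throat) S = 2 × L²/6 = 75 in².
Direct shear f_v = P/L_w = 21.6/30 = 0.72 kip/in.
Moment M = P × e = 21.6 × 10 = 216 kip·in; bending f_b = M/S = 2.88 kip/in.
f_max = √(f_v² + f_b²) = √(0.72² + 2.88²) = 2.969 kip/in.
φr_n = 0.75 × 0.6 × 60 × (0.707 × 0.3125) = 5.965 kip/in → adequate.

f_max ≈ 2.97 kip/in; adequate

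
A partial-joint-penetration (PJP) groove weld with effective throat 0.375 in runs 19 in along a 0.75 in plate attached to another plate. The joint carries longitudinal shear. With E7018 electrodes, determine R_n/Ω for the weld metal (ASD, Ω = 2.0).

R_n/Ω ≈ 150 kips

E70XX → F_EXX = 70 ksi.
Effective throat (given) t_e = 0.375 in.
A_we = 0.375 × 19 = 7.125 in².
F_nw = 0.6 F_EXX = 42 ksi.
R_n/Ω = (42 × 7.125) / 2.0 = 149.6 kips.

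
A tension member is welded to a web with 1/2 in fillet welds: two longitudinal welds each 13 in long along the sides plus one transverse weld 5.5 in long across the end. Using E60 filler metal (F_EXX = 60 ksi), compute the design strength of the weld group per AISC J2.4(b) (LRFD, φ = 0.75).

t_e = 0.707 × 0.5 = 0.3535 in.
R_nwl = 0.6 × 60 × 0.3535 × 26 = 330.9 kips (longitudinal, 2 welds).
R_nwt = 0.6 × 60 × 0.3535 × 5.5 = 69.99 kips (transverse, base value).
(i) R_nwl + R_nwt = 400.9 kips; (ii) 0.85 R_nwl + 1.5 R_nwt = 386.2 kips.
R_n = max = 400.9 kips [governs: (i)]; φR_n = 300.7 kips.

φR_n ≈ 301 kips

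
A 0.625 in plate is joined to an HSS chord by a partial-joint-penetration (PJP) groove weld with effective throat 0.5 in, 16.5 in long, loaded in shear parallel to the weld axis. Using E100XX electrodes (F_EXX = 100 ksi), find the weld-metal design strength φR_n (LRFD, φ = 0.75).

Effective throat (given) t_e = 0.5 in.
A_we = 0.5 × 16.5 = 8.25 in².
F_nw = 0.6 F_EXX = 60 ksi.
φR_n = 0.75 × 60 × 8.25 = 371.2 kip.

φR_n ≈ 371 kip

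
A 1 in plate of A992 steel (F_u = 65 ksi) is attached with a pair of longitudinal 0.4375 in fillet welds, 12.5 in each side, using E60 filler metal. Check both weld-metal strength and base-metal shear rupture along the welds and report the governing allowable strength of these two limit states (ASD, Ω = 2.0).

E60XX → F_EXX = 60 ksi.
t_e = 0.707 × 0.4375 = 0.3093 in; L = 25 in.
Weld metal: R_n/Ω = (1/2.0) × 0.6 × 60 × 0.3093 × 25 = 139.2 kips.
Base metal (shear rupture): R_n/Ω = (1/2.0) × 0.6 × 65 × 1 × 25 = 487.5 kips.
Governing: weld metal.

R_n/Ω ≈ 139 kips (weld metal governs)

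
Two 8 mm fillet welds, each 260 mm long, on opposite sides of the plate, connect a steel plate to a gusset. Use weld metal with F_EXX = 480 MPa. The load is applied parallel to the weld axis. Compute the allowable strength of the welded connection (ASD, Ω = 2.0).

Effective throat t_e = 0.707 × 8 = 5.656 mm.
Total length L = 520 mm; A_we = 5.656 × 520 = 2941 mm².
F_nw = 0.6 F_EXX = 0.6 × 480 = 288 MPa.
R_n = 288 × 2941 × 10⁻³ = 847 kN; R_n/Ω = 847/2.0 = 423.5 kN.

R_n/Ω ≈ 424 kN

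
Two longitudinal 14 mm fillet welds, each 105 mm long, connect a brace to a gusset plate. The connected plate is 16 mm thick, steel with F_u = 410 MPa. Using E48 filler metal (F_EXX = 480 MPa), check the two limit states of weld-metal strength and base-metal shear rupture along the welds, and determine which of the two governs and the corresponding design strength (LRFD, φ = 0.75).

φR_n ≈ 449 kN (weld metal governs)

t_e = 0.707 × 14 = 9.898 mm; L = 210 mm.
Weld metal: φR_n = 0.75 × 0.6 × 480 × 9.898 × 210 × 10⁻³ = 449 kN.
Base metal (shear rupture): φR_n = 0.75 × 0.6 × 410 × 16 × 210 × 10⁻³ = 619.9 kN.
Governing: weld metal.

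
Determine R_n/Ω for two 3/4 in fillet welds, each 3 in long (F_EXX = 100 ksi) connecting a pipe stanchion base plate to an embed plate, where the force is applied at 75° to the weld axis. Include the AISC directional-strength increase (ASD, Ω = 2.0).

t_e = 0.707 × 0.75 = 0.5302 in; A_we = 0.5302 × 6 = 3.181 in².
Directional factor: 1.0 + 0.5 sin^1.5(75°) = 1.475.
F_nw = 0.6 × 100 × 1.475 = 88.48 ksi.
R_n/Ω = (88.48 × 3.181) / 2.0 = 140.7 kips.

R_n/Ω ≈ 141 kips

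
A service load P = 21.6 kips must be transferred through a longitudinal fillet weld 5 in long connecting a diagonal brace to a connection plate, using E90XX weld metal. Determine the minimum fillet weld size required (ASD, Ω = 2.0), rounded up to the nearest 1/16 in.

w = 1/4 in

E90XX → F_EXX = 90 ksi.
Total weld length L = 5 in.
Required throat t_e = P × Ω / (0.6 F_EXX × L) = 21.6 × 2.0 / (0.6 × 90 × 5) = 0.16 in.
Required leg w = t_e / 0.707 = 0.2263 in → use 1/4 in.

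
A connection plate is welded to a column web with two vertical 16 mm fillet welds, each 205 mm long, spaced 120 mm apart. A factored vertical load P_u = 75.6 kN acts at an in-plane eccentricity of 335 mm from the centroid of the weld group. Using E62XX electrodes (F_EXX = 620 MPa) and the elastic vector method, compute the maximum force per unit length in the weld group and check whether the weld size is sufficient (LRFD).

Total weld length L_w = 410 mm. Treat welds as unit-width lines.
Polar moment about centroid: J = 2[d³/12 + d(b/2)²] = 2[205³/12 + 205×60²] = 2912000 mm³.
Direct shear f_v = P/L_w = 75.6×10³ / 410 = 184.4 N/mm (vertical).
Torsion M = P·e = 75.6×10³ × 335 = 25326000 N·mm.
Critical point at (x, y) = (60, 102.5) from centroid. f_tx = M·y/J = 891.5 N/mm; f_ty = M·x/J = 521.9 N/mm.
Resultant f_max = √[f_tx² + (f_v + f_ty)²] = √[891.5² + (184.4 + 521.9)²] = 1137 N/mm.
Capacity per unit length: φr_n = 0.75 × 0.6 × 620 × (0.707 × 16) = 3156 N/mm.
1137 ≤ 3156 → adequate.

f_max ≈ 1140 N/mm; adequate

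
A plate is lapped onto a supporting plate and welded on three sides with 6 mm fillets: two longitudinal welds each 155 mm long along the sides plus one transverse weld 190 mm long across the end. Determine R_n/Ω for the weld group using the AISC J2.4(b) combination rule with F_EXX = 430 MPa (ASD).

R_n/Ω ≈ 300 kN

t_e = 0.707 × 6 = 4.242 mm.
R_nwl = 0.6 × 430 × 4.242 × 310 × 10⁻³ = 339.3 kN (longitudinal, 2 welds).
R_nwt = 0.6 × 430 × 4.242 × 190 × 10⁻³ = 207.9 kN (transverse, base value).
(i) R_nwl + R_nwt = 547.2 kN; (ii) 0.85 R_nwl + 1.5 R_nwt = 600.3 kN.
R_n = max = 600.3 kN [governs: (ii)]; R_n/Ω = 300.1 kN.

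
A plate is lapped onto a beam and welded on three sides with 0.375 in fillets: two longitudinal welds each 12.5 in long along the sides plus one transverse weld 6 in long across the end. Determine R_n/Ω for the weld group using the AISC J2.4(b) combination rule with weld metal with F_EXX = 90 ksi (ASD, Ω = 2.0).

t_e = 0.707 × 0.375 = 0.2651 in.
R_nwl = 0.6 × 90 × 0.2651 × 25 = 357.9 kip (longitudinal, 2 welds).
R_nwt = 0.6 × 90 × 0.2651 × 6 = 85.9 kip (transverse, base value).
(i) R_nwl + R_nwt = 443.8 kip; (ii) 0.85 R_nwl + 1.5 R_nwt = 433.1 kip.
R_n = max = 443.8 kip [governs: (i)]; R_n/Ω = 221.9 kip.

R_n/Ω ≈ 222 kip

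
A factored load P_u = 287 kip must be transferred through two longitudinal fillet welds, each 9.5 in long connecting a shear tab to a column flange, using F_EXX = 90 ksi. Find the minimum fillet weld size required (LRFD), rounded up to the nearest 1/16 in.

w = 9/16 in

Total weld length L = 19 in.
Required throat t_e = P_u / (φ × 0.6 F_EXX × L) = 287 / (0.75 × 0.6 × 90 × 19) = 0.373 in.
Required leg w = t_e / 0.707 = 0.5275 in → use 9/16 in.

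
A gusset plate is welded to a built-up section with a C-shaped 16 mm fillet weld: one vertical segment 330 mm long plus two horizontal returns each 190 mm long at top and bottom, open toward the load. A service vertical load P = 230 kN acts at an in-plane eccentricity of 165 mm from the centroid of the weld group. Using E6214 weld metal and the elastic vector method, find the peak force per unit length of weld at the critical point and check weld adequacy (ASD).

f_max ≈ 760 N/mm; adequate

E62XX → F_EXX = 620 MPa.
Total weld length L_w = 710 mm. Treat welds as unit-width lines.
Centroid: x̄ = 2×190×95 / 710 = 50.85 mm from the vertical weld.
Polar moment about centroid: J = I_x + I_y = [330³/12 + 2×190×165²] + [330×50.85² + 2(190³/12 + 190×44.15²)] = 16080000 mm³.
Direct shear f_v = P/L_w = 230×10³ / 710 = 323.9 N/mm (vertical).
Torsion M = P·e = 230×10³ × 165 = 37950000 N·mm.
Critical point at (x, y) = (139.2, 165) from centroid. f_tx = M·y/J = 389.5 N/mm; f_ty = M·x/J = 328.5 N/mm.
Resultant f_max = √[f_tx² + (f_v + f_ty)²] = √[389.5² + (323.9 + 328.5)²] = 759.8 N/mm.
Capacity per unit length: r_n/Ω = (1/2.0) × 0.6 × 620 × (0.707 × 16) = 2104 N/mm.
759.8 ≤ 2104 → adequate.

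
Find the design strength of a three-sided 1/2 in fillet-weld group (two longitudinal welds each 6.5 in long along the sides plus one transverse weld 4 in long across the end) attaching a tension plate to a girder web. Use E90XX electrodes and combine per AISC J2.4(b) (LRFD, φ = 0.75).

E90XX → F_EXX = 90 ksi.
t_e = 0.707 × 0.5 = 0.3535 in.
R_nwl = 0.6 × 90 × 0.3535 × 13 = 248.2 kip (longitudinal, 2 welds).
R_nwt = 0.6 × 90 × 0.3535 × 4 = 76.36 kip (transverse, base value).
(i) R_nwl + R_nwt = 324.5 kip; (ii) 0.85 R_nwl + 1.5 R_nwt = 325.5 kip.
R_n = max = 325.5 kip [governs: (ii)]; φR_n = 244.1 kip.

φR_n ≈ 244 kip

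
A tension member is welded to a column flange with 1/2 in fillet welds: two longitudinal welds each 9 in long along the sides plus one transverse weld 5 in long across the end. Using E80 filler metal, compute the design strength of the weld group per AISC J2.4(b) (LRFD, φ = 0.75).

E80XX → F_EXX = 80 ksi.
t_e = 0.707 × 0.5 = 0.3535 in.
R_nwl = 0.6 × 80 × 0.3535 × 18 = 305.4 kip (longitudinal, 2 welds).
R_nwt = 0.6 × 80 × 0.3535 × 5 = 84.84 kip (transverse, base value).
(i) R_nwl + R_nwt = 390.3 kip; (ii) 0.85 R_nwl + 1.5 R_nwt = 386.9 kip.
R_n = max = 390.3 kip [governs: (i)]; φR_n = 292.7 kip.

φR_n ≈ 293 kip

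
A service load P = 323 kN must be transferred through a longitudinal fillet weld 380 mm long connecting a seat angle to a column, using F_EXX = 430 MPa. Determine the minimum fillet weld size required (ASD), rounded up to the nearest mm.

Total weld length L = 380 mm.
Required throat t_e = P × Ω / (0.6 F_EXX × L) = 323 × 2.0 / (0.6 × 430 × 380 × 10⁻³) = 6.589 mm.
Required leg w = t_e / 0.707 = 9.32 mm → use 10 mm.

w = 10 mm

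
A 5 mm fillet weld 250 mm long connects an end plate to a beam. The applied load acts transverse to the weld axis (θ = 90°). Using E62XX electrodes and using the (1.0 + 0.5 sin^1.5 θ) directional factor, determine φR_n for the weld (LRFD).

φR_n ≈ 370 kN

E62XX → F_EXX = 620 MPa.
t_e = 0.707 × 5 = 3.535 mm; A_we = 3.535 × 250 = 883.7 mm².
Directional factor: 1.0 + 0.5 sin^1.5(90°) = 1.5.
F_nw = 0.6 × 620 × 1.5 = 558 MPa.
φR_n = 0.75 × 558 × 883.7 × 10⁻³ = 369.8 kN.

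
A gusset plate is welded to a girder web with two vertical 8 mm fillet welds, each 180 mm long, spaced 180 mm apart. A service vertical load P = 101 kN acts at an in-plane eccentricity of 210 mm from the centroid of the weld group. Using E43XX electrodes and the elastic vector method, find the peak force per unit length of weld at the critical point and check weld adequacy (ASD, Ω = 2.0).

f_max ≈ 914 N/mm; NOT adequate

E43XX → F_EXX = 430 MPa.
Total weld length L_w = 360 mm. Treat welds as unit-width lines.
Polar moment about centroid: J = 2[d³/12 + d(b/2)²] = 2[180³/12 + 180×90²] = 3888000 mm³.
Direct shear f_v = P/L_w = 101×10³ / 360 = 280.6 N/mm (vertical).
Torsion M = P·e = 101×10³ × 210 = 21210000 N·mm.
Critical point at (x, y) = (90, 90) from centroid. f_tx = M·y/J = 491 N/mm; f_ty = M·x/J = 491 N/mm.
Resultant f_max = √[f_tx² + (f_v + f_ty)²] = √[491² + (280.6 + 491)²] = 914.5 N/mm.
Capacity per unit length: r_n/Ω = (1/2.0) × 0.6 × 430 × (0.707 × 8) = 729.6 N/mm.
914.5 > 729.6 → NOT adequate.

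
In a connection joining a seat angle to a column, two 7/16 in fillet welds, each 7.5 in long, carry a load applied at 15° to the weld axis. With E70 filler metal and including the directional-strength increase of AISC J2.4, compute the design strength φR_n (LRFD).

φR_n ≈ 156 kips

E70XX → F_EXX = 70 ksi.
t_e = 0.707 × 0.4375 = 0.3093 in; A_we = 0.3093 × 15 = 4.64 in².
Directional factor: 1.0 + 0.5 sin^1.5(15°) = 1.066.
F_nw = 0.6 × 70 × 1.066 = 44.77 ksi.
φR_n = 0.75 × 44.77 × 4.64 = 155.8 kips.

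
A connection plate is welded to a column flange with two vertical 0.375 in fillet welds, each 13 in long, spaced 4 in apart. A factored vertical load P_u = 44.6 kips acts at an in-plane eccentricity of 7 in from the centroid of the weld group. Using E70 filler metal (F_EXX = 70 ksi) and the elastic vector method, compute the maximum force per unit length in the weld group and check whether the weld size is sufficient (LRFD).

f_max ≈ 5.28 kip/in; adequate

Total weld length L_w = 26 in. Treat welds as unit-width lines.
Polar moment about centroid: J = 2[d³/12 + d(b/2)²] = 2[13³/12 + 13×2²] = 470.2 in³.
Direct shear f_v = P/L_w = 44.6 / 26 = 1.715 kip/in (vertical).
Torsion M = P·e = 44.6 × 7 = 312.2 kip·in.
Critical point at (x, y) = (2, 6.5) from centroid. f_tx = M·y/J = 4.316 kip/in; f_ty = M·x/J = 1.328 kip/in.
Resultant f_max = √[f_tx² + (f_v + f_ty)²] = √[4.316² + (1.715 + 1.328)²] = 5.281 kip/in.
Capacity per unit length: φr_n = 0.75 × 0.6 × 70 × (0.707 × 0.375) = 8.351 kip/in.
5.281 ≤ 8.351 → adequate.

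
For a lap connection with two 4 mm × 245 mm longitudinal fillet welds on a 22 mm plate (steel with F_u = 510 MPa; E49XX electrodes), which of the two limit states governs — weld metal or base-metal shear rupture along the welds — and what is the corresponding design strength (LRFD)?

φR_n ≈ 306 kN (weld metal governs)

E49XX → F_EXX = 490 MPa.
t_e = 0.707 × 4 = 2.828 mm; L = 490 mm.
Weld metal: φR_n = 0.75 × 0.6 × 490 × 2.828 × 490 × 10⁻³ = 305.6 kN.
Base metal (shear rupture): φR_n = 0.75 × 0.6 × 510 × 22 × 490 × 10⁻³ = 2474 kN.
Governing: weld metal.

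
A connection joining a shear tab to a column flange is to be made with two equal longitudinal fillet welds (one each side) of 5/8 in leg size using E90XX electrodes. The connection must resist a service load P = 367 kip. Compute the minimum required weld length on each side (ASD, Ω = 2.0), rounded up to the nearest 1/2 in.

E90XX → F_EXX = 90 ksi.
Throat t_e = 0.707 × 0.625 = 0.4419 in.
r_n/Ω = (0.6 × 90 × 0.4419) / 2.0 = 11.93 kip/in.
L_req = P / (r_n/Ω) = 367 / 11.93 = 30.76 in total.
Per side: 30.76 / 2 = 15.38 in.
Round up → use L = 15.5 in on each side.

L = 15.5 in on each side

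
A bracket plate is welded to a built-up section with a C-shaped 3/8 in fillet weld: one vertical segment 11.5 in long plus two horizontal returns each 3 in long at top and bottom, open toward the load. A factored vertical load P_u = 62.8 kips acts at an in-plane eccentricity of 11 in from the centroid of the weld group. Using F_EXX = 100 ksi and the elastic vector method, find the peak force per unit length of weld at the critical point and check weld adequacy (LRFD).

f_max ≈ 14.6 kip/in; NOT adequate

Total weld length L_w = 17.5 in. Treat welds as unit-width lines.
Centroid: x̄ = 2×3×1.5 / 17.5 = 0.5143 in from the vertical weld.
Polar moment about centroid: J = I_x + I_y = [11.5³/12 + 2×3×5.75²] + [11.5×0.5143² + 2(3³/12 + 3×0.9857²)] = 338.5 in³.
Direct shear f_v = P/L_w = 62.8 / 17.5 = 3.589 kip/in (vertical).
Torsion M = P·e = 62.8 × 11 = 690.8 kip·in.
Critical point at (x, y) = (2.486, 5.75) from centroid. f_tx = M·y/J = 11.73 kip/in; f_ty = M·x/J = 5.073 kip/in.
Resultant f_max = √[f_tx² + (f_v + f_ty)²] = √[11.73² + (3.589 + 5.073)²] = 14.59 kip/in.
Capacity per unit length: φr_n = 0.75 × 0.6 × 100 × (0.707 × 0.375) = 11.93 kip/in.
14.59 > 11.93 → NOT adequate.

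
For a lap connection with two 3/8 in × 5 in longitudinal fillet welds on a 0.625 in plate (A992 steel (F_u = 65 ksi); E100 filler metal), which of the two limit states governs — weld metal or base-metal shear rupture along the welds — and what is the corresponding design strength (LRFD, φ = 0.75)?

φR_n ≈ 119 kips (weld metal governs)

E100XX → F_EXX = 100 ksi.
t_e = 0.707 × 0.375 = 0.2651 in; L = 10 in.
Weld metal: φR_n = 0.75 × 0.6 × 100 × 0.2651 × 10 = 119.3 kips.
Base metal (shear rupture): φR_n = 0.75 × 0.6 × 65 × 0.625 × 10 = 182.8 kips.
Governing: weld metal.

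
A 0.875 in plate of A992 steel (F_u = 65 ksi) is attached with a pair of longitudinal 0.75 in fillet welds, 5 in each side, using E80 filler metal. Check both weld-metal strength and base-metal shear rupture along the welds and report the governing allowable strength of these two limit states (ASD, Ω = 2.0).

R_n/Ω ≈ 127 kip (weld metal governs)

E80XX → F_EXX = 80 ksi.
t_e = 0.707 × 0.75 = 0.5302 in; L = 10 in.
Weld metal: R_n/Ω = (1/2.0) × 0.6 × 80 × 0.5302 × 10 = 127.3 kip.
Base metal (shear rupture): R_n/Ω = (1/2.0) × 0.6 × 65 × 0.875 × 10 = 170.6 kip.
Governing: weld metal.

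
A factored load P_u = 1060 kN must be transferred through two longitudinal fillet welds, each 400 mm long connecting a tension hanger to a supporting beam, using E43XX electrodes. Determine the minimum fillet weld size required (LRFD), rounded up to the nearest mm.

w = 10 mm

E43XX → F_EXX = 430 MPa.
Total weld length L = 800 mm.
Required throat t_e = P_u / (φ × 0.6 F_EXX × L) = 1060 / (0.75 × 0.6 × 430 × 800 × 10⁻³) = 6.848 mm.
Required leg w = t_e / 0.707 = 9.685 mm → use 10 mm.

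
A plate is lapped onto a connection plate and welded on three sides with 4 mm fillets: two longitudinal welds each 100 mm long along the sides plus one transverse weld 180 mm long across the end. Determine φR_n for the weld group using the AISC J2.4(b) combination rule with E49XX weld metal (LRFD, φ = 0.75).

E49XX → F_EXX = 490 MPa.
t_e = 0.707 × 4 = 2.828 mm.
R_nwl = 0.6 × 490 × 2.828 × 200 × 10⁻³ = 166.3 kN (longitudinal, 2 welds).
R_nwt = 0.6 × 490 × 2.828 × 180 × 10⁻³ = 149.7 kN (transverse, base value).
(i) R_nwl + R_nwt = 315.9 kN; (ii) 0.85 R_nwl + 1.5 R_nwt = 365.8 kN.
R_n = max = 365.8 kN [governs: (ii)]; φR_n = 274.4 kN.

φR_n ≈ 274 kN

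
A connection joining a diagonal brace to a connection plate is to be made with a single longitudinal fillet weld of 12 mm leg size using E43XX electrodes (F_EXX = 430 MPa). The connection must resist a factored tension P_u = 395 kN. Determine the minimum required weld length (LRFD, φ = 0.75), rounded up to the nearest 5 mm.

Throat t_e = 0.707 × 12 = 8.484 mm.
φr_n = 0.75 × 0.6 × 430 × 8.484 × 10⁻³ = 1.642 kN/mm.
L_req = P_u / φr_n = 395 / 1.642 = 240.6 mm total.
Round up → use L = 245 mm.

L = 245 mm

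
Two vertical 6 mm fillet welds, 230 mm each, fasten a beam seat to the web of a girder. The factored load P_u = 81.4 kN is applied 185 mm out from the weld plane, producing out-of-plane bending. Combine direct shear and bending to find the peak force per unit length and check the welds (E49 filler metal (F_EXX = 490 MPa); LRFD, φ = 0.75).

L_w = 2 × 230 = 460 mm; section modulus (unit throat) S = 2 × L²/6 = 17630 mm².
Direct shear f_v = P/L_w = 81.4×10³/460 = 177 N/mm.
Moment M = P × e = 81.4×10³ × 185 = 15059000 N·mm; bending f_b = M/S = 854 N/mm.
f_max = √(f_v² + f_b²) = √(177² + 854²) = 872.1 N/mm.
φr_n = 0.75 × 0.6 × 490 × (0.707 × 6) = 935.4 N/mm → adequate.

f_max ≈ 872 N/mm; adequate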